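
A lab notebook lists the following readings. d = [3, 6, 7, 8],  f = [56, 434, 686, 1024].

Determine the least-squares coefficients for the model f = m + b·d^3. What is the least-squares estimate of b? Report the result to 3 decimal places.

b = 1.995

The normal system AᵀA·[m, b]ᵀ = Aᵀf is [[4, 1098]; [1098, 427178]]·[m, b]ᵀ = [2200, 854842]ᵀ.
Δ = 4·427178 − 1098² = 503108.
m = (2200·427178 − 1098·854842)/503108 = 293771/125777; b = (4·854842 − 1098·2200)/503108 = 250942/125777.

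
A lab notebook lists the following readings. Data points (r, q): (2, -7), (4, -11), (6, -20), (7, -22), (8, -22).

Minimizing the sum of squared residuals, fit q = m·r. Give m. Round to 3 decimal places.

m = -3.006

MᵀM·[m]ᵀ = Mᵀq reads: 169·m = -508.
(Σr·r = 169, Σr·q = -508.)
m = (-508)/169 = -3.00592.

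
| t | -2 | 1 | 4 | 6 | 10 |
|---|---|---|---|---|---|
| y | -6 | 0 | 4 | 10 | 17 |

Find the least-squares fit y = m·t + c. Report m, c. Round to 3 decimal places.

The normal system MᵀM·[m, c]ᵀ = Mᵀy is [[157, 19]; [19, 5]]·[m, c]ᵀ = [258, 25]ᵀ.
Eliminating c: 5·(row 1) − 19·(row 2) gives 424·m = 5·258 − 19·25 = 815, so m = 815/424.
Then c = (25 − 19·(815/424))/5 = -977/424.

m = 1.922, c = -2.304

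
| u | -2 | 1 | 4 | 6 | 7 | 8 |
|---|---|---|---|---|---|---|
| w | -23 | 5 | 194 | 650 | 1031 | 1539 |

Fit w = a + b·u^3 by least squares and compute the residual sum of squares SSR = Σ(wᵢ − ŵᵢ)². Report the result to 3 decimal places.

SSR = 0.763

With design matrix A, AᵀA = [[6, 1128]; [1128, 430610]] and Aᵀw = [3396, 1294606]ᵀ.
Eliminating b: 430610·(row 1) − 1128·(row 2) gives 1311276·a = 430610·3396 − 1128·1294606 = 2035992, so a = 169666/109273.
Then b = (1294606 − 1128·(169666/109273))/430610 = 328079/109273.
Residuals: -58313/109273, 48620/109273, 32240/109273, -7280/109273, -40300/109273, 25033/109273; SSR = 83346/109273.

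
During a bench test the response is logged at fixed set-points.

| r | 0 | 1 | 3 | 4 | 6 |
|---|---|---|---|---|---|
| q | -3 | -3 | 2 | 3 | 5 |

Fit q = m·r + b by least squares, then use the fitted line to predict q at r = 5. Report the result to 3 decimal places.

Normal-equation sums: Σr·r = 62, Σr = 14, Σ1 = 5.
And Σr·q = 45, Σq = 4.
Normal equations: [[62, 14]; [14, 5]]·[m, b]ᵀ = [45, 4]ᵀ.
Eliminating b: 5·(row 1) − 14·(row 2) gives 114·m = 5·45 − 14·4 = 169, so m = 169/114.
Then b = (4 − 14·(169/114))/5 = -191/57.
At r = 5: q̂ = (169/114)·(5) + (-191/57)·(1) = 463/114.

q̂ = 4.061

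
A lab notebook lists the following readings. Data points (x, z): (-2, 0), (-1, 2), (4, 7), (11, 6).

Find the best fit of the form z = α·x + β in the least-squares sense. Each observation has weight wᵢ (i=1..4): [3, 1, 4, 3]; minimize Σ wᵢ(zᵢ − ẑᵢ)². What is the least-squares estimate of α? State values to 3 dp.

Compute the Gram sums: Σwᵢ·x·x = 440, Σwᵢ·x = 42, Σwᵢ·1 = 11.
And Σwᵢ·x·z = 308, Σwᵢ·z = 48.
So AᵀWA·[α, β]ᵀ = AᵀWz: [[440, 42]; [42, 11]]·[α, β]ᵀ = [308, 48]ᵀ.
Determinant 440·11 − 42² = 3076.
α = (308·11 − 42·48)/3076 = 343/769; β = (440·48 − 42·308)/3076 = 2046/769.

α = 0.446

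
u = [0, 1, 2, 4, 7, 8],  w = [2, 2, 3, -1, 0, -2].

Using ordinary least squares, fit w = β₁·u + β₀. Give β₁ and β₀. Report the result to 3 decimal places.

The normal equations are: 134·β₁ + 22·β₀ = -12;  22·β₁ + 6·β₀ = 4.
Determinant 134·6 − 22² = 320.
β₁ = ((-12)·6 − 22·4)/320 = -1/2; β₀ = (134·4 − 22·(-12))/320 = 5/2.

β₁ = -0.500, β₀ = 2.500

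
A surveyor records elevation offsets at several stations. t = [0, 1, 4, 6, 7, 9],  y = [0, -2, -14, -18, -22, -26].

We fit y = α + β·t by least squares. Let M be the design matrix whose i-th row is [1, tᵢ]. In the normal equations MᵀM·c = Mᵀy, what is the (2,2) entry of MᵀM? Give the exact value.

183

Row 2 ↔ basis t, column 2 ↔ basis t, so (MᵀM)_{2,2} = Σᵢ (t)·(t) = (0)·(0) + (1)·(1) + (4)·(4) + (6)·(6) + (7)·(7) + (9)·(9) = 183.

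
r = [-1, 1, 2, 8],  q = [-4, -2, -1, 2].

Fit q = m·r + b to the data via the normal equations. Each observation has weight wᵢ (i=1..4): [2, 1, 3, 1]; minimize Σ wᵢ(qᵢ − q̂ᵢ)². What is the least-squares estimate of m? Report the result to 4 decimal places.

Compute the Gram sums: Σwᵢ·r·r = 79, Σwᵢ·r = 13, Σwᵢ·1 = 7.
For MᵀWq: Σwᵢ·r·q = 16, Σwᵢ·q = -11.
MᵀWM·[m, b]ᵀ = MᵀWq becomes [[79, 13]; [13, 7]]·[m, b]ᵀ = [16, -11]ᵀ.
det = 79·7 − 13² = 384.
m = (16·7 − 13·(-11))/384 = 85/128; b = (79·(-11) − 13·16)/384 = -359/128.

m = 0.6641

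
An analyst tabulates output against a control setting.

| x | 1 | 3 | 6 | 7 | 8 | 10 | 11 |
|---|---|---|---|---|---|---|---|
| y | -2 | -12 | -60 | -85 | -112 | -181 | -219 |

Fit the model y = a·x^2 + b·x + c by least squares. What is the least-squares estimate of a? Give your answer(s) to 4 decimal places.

Forming AᵀA = [[32516, 3430, 380]; [3430, 380, 46]; [380, 46, 7]] and Aᵀy = [-58202, -6108, -671]ᵀ gives AᵀA·[a, b, c]ᵀ = Aᵀy.
Inverting the 3×3 Gram matrix, [a, b, c]ᵀ = [-188657/93801, 214405/93801, -53021/31267]ᵀ.

a = -2.0112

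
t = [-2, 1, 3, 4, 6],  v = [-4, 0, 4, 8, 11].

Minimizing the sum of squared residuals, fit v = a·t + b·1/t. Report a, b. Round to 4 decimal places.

Forming AᵀA = [[66, 5]; [5, 209/144]] and Aᵀv = [118, 43/6]ᵀ gives AᵀA·[a, b]ᵀ = Aᵀv.
det = 66·(209/144) − 5² = 1699/24.
a = (118·(209/144) − 5·(43/6))/(1699/24) = 9751/5097; b = (66·(43/6) − 5·118)/(1699/24) = -2808/1699.

a = 1.9131, b = -1.6527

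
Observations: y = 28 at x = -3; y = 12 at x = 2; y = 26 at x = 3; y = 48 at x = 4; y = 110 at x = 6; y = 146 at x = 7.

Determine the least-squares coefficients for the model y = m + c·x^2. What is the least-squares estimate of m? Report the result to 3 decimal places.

m = 0.135

From the data, Σ1 = 6, Σx^2 = 123, Σx^2·x^2 = 4131.
And Σy = 370, Σx^2·y = 12416.
Eliminating c: 4131·(row 1) − 123·(row 2) gives 9657·m = 4131·370 − 123·12416 = 1302, so m = 434/3219.
Then c = (12416 − 123·(434/3219))/4131 = 9662/3219.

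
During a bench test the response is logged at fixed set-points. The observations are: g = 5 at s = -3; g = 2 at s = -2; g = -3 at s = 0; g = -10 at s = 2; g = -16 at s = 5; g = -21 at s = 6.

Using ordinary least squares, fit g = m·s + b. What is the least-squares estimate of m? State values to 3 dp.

m = -2.787

With design matrix M, MᵀM = [[78, 8]; [8, 6]] and Mᵀg = [-245, -43]ᵀ.
det = 78·6 − 8² = 404.
m = ((-245)·6 − 8·(-43))/404 = -563/202; b = (78·(-43) − 8·(-245))/404 = -697/202.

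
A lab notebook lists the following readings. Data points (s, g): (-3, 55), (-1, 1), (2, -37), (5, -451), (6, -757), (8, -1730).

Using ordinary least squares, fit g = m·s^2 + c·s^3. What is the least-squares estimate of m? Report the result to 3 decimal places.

m = -2.986

XᵀX·[m, c]ᵀ = Xᵀg reads: 6115·m + 43457·c = -148899;  43457·m + 325219·c = -1107429.
(Σs^2·s^2 = 6115, Σs^2·s^3 = 43457, Σs^3·s^3 = 325219, Σs^2·g = -148899, Σs^3·g = -1107429.)
Δ = 6115·325219 − 43457² = 100203336.
m = ((-148899)·325219 − 43457·(-1107429))/100203336 = -8312273/2783426; c = (6115·(-1107429) − 43457·(-148899))/100203336 = -8367347/2783426.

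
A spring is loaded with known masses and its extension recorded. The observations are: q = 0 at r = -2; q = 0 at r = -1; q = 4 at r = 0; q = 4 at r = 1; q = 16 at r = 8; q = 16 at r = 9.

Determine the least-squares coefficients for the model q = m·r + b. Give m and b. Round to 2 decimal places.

From the data, Σr·r = 151, Σr = 15, Σ1 = 6.
And Σr·q = 276, Σq = 40.
MᵀM·[m, b]ᵀ = Mᵀq becomes [[151, 15]; [15, 6]]·[m, b]ᵀ = [276, 40]ᵀ.
det = 151·6 − 15² = 681.
m = (276·6 − 15·40)/681 = 352/227; b = (151·40 − 15·276)/681 = 1900/681.

m = 1.55, b = 2.79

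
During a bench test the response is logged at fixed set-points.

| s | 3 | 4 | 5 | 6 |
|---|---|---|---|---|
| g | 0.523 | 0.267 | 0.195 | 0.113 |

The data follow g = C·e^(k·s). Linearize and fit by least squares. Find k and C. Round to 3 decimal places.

k = -0.491, C = 2.147

Linearized form: ln g = k·s + ln C. From the 4 transformed points,
Σs = 18.0000, Σ(s)² = 86.0000, Σln g = -5.7838, Σs·ln g = -28.4825.
Equations: 86.0000·k + 18.0000·ln C = -28.4825;  18.0000·k + 4·ln C = -5.7838.
Slope k = (n·Σs·ln g − Σs·Σln g)/(n·Σ(s)² − (Σs)²) = (4·-28.4825 − 18.0000·-5.7838)/20.0000 = -0.49108; ln C = (Σln g − k·Σs)/n = 0.76392, so C = exp(0.76392) = 2.14668.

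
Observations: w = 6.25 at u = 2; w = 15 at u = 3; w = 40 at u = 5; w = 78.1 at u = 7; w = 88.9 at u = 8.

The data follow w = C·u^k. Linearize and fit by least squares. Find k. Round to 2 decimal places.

Linearized form: ln w = k·ln u + ln C. From the 5 transformed points,
AᵀA = [[12.3883, 7.4265]; [7.4265, 5]], rhs = [27.9941, 17.0750]ᵀ  (here Σln u = 7.4265, Σ(ln u)² = 12.3883, Σln w = 17.0750, Σln u·ln w = 27.9941).
Δ = 12.3883·5 − (7.4265)² = 6.7880; k = (27.9941·5 − 7.4265·17.0750)/6.7880 = 1.93904, ln C = (12.3883·17.0750 − 7.4265·27.9941)/6.7880 = 0.53493.

k = 1.94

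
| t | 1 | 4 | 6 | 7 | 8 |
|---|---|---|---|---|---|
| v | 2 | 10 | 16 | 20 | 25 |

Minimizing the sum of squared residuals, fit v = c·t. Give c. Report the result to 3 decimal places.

MᵀM·[c]ᵀ = Mᵀv reads: 166·c = 478.
(Σt·t = 166, Σt·v = 478.)
Hence c = 478 / 166 ≈ 2.87952.

c = 2.880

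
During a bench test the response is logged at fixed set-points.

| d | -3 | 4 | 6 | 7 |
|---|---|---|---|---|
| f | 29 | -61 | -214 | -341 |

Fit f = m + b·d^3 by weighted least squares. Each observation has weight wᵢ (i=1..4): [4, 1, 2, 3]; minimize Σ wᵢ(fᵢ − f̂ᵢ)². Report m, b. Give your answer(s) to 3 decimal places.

m = 2.144, b = -1.000

Forming MᵀWM = [[10, 1417]; [1417, 453271]] and MᵀWf = [-1396, -450373]ᵀ gives MᵀWM·[m, b]ᵀ = MᵀWf.
det = 10·453271 − 1417² = 2524821.
m = ((-1396)·453271 − 1417·(-450373))/2524821 = 138775/64739; b = (10·(-450373) − 1417·(-1396))/2524821 = -841866/841607.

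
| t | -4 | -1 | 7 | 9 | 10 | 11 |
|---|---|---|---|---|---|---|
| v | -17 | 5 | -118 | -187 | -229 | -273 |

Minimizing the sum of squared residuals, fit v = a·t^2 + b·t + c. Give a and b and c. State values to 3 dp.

a = -1.997, b = -3.165, c = 2.860

Entries of XᵀX: Σt^2·t^2 = 33860, Σt^2·t = 3338, Σt^2 = 368, Σt·t = 368, Σt = 32, Σ1 = 6.
For Xᵀv: Σt^2·v = -77129, Σt·v = -7739, Σv = -819.
Normal equations: [[33860, 3338, 368]; [3338, 368, 32]; [368, 32, 6]]·[a, b, c]ᵀ = [-77129, -7739, -819]ᵀ.
Inverting the 3×3 Gram matrix, [a, b, c]ᵀ = [-335713/168110, -532001/168110, 480721/168110]ᵀ.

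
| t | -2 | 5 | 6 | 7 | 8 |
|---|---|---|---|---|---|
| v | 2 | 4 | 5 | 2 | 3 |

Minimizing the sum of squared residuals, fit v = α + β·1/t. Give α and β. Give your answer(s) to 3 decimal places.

Normal-equation sums: Σ1 = 5, Σ1/t = 113/840, Σ1/t·1/t = 249649/705600.
And Σv = 16, Σ1/t·v = 1087/840.
Normal equations: [[5, 113/840]; [113/840, 249649/705600]]·[α, β]ᵀ = [16, 1087/840]ᵀ.
Determinant 5·(249649/705600) − (113/840)² = 308869/176400.
α = (16·(249649/705600) − (113/840)·(1087/840))/(308869/176400) = 3871553/1235476; β = (5·(1087/840) − (113/840)·16)/(308869/176400) = 761670/308869.

α = 3.134, β = 2.466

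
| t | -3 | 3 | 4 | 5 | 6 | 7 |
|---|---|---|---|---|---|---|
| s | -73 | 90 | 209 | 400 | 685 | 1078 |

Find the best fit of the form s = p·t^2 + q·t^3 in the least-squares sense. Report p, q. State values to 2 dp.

p = 0.98, q = 3.00

Compute the Gram sums: Σt^2·t^2 = 4740, Σt^2·t^3 = 28732, Σt^3·t^3 = 185484.
Right-hand side: Σt^2·s = 90979, Σt^3·s = 585491.
So AᵀA·[p, q]ᵀ = Aᵀs: [[4740, 28732]; [28732, 185484]]·[p, q]ᵀ = [90979, 585491]ᵀ.
det = 4740·185484 − 28732² = 53666336.
p = (90979·185484 − 28732·585491)/53666336 = 3301339/3354146; q = (4740·585491 − 28732·90979)/53666336 = 20152339/6708292.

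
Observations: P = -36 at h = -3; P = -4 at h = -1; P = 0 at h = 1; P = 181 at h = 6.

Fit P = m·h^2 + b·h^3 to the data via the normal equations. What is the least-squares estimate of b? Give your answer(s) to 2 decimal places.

The normal equations are: 1379·m + 7533·b = 6188;  7533·m + 47387·b = 40072.
(Σh^2·h^2 = 1379, Σh^2·h^3 = 7533, Σh^3·h^3 = 47387, Σh^2·P = 6188, Σh^3·P = 40072.)
Eliminating b: 47387·(row 1) − 7533·(row 2) gives 8600584·m = 47387·6188 − 7533·40072 = -8631620, so m = -2157905/2150146.
Then b = (40072 − 7533·(-2157905/2150146))/47387 = 2161271/2150146.

b = 1.01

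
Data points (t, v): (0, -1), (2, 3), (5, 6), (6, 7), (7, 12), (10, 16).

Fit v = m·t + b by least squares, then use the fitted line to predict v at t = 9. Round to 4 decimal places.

v̂ = 13.8542

Forming XᵀX = [[214, 30]; [30, 6]] and Xᵀv = [322, 43]ᵀ gives XᵀX·[m, b]ᵀ = Xᵀv.
Determinant 214·6 − 30² = 384.
m = (322·6 − 30·43)/384 = 107/64; b = (214·43 − 30·322)/384 = -229/192.
At t = 9: v̂ = (107/64)·(9) + (-229/192)·(1) = 665/48.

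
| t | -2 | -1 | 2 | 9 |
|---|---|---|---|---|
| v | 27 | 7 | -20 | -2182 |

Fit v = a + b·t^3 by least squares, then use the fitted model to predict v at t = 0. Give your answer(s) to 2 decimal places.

Compute the Gram sums: Σ1 = 4, Σt^3 = 728, Σt^3·t^3 = 531570.
And Σv = -2168, Σt^3·v = -1591061.
Eliminating b: 531570·(row 1) − 728·(row 2) gives 1596296·a = 531570·(-2168) − 728·(-1591061) = 5848648, so a = 56237/15349.
Then b = ((-1591061) − 728·(56237/15349))/531570 = -1196485/399074.
At t = 0: v̂ = (56237/15349)·(1) + (-1196485/399074)·(0) = 56237/15349.

v̂ = 3.66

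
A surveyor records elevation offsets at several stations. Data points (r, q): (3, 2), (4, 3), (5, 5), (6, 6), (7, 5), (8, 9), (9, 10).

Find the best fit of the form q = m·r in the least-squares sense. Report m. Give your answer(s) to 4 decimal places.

Normal-equation sums: Σr·r = 280.
Moment sums: Σr·q = 276.
Normal equations: [[280]]·[m]ᵀ = [276]ᵀ.
Hence m = 276 / 280 ≈ 0.985714.

m = 0.9857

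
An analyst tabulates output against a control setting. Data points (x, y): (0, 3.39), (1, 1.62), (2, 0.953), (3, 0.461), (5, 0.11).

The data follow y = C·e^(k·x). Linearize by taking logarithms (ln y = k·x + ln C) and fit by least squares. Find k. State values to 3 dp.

k = -0.679

Taking logs, ln y = k·x + ln C, so regress ln y on x.
Σx = 11.0000, Σ(x)² = 39.0000, Σln y = -1.3265, Σx·ln y = -12.9733.
Equations: 39.0000·k + 11.0000·ln C = -12.9733;  11.0000·k + 5·ln C = -1.3265.
Solving (det = 74.0000): k = -0.67939, ln C = 1.22935.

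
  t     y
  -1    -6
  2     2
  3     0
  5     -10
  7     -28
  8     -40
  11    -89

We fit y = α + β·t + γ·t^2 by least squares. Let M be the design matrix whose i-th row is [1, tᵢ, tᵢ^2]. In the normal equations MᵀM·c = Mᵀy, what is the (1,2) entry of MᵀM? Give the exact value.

35

Row 1 ↔ basis 1, column 2 ↔ basis t, so (MᵀM)_{1,2} = Σᵢ t = (1)·(-1) + (1)·(2) + (1)·(3) + (1)·(5) + (1)·(7) + (1)·(8) + (1)·(11) = 35.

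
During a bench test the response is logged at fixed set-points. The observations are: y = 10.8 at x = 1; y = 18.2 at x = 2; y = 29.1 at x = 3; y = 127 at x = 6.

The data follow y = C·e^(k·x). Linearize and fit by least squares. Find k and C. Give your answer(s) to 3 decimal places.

k = 0.491, C = 6.695

Taking logs, ln y = k·x + ln C, so regress ln y on x.
Σx = 12.0000, Σ(x)² = 50.0000, Σln y = 13.4959, Σx·ln y = 47.3597.
Equations: 50.0000·k + 12.0000·ln C = 47.3597;  12.0000·k + 4·ln C = 13.4959.
Δ = 50.0000·4 − (12.0000)² = 56.0000; k = (47.3597·4 − 12.0000·13.4959)/56.0000 = 0.49086, ln C = (50.0000·13.4959 − 12.0000·47.3597)/56.0000 = 1.90139, so C = exp(1.90139) = 6.69521.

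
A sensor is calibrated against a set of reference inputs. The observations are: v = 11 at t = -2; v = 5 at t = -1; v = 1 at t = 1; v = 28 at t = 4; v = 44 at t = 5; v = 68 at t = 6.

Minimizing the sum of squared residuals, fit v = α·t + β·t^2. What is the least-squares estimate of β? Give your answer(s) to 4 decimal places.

AᵀA·[α, β]ᵀ = Aᵀv reads: 83·α + 397·β = 714;  397·α + 2195·β = 4046.
Δ = 83·2195 − 397² = 24576.
α = (714·2195 − 397·4046)/24576 = -4879/3072; β = (83·4046 − 397·714)/24576 = 6545/3072.

β = 2.1305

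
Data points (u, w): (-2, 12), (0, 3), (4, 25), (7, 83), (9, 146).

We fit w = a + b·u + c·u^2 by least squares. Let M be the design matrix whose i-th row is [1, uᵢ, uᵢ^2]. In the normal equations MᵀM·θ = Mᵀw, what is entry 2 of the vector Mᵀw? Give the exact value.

1971

Entry 2 ↔ basis u, so (Mᵀw)_{2} = Σᵢ (u)·wᵢ = (-2)·(12) + (0)·(3) + (4)·(25) + (7)·(83) + (9)·(146) = 1971.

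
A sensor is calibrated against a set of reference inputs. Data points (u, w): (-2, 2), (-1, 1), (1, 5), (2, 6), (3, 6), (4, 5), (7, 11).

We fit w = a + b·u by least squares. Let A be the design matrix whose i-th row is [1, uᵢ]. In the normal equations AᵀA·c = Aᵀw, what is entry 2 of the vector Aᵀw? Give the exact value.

127

Entry 2 ↔ basis u, so (Aᵀw)_{2} = Σᵢ (u)·wᵢ = (-2)·(2) + (-1)·(1) + (1)·(5) + (2)·(6) + (3)·(6) + (4)·(5) + (7)·(11) = 127.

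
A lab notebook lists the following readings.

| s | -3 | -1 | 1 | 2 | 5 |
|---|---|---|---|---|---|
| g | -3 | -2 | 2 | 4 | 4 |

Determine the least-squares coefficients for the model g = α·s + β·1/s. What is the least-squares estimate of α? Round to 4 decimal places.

α = 0.8367

The normal system XᵀX·[α, β]ᵀ = Xᵀg is [[40, 5]; [5, 2161/900]]·[α, β]ᵀ = [41, 39/5]ᵀ.
Determinant 40·(2161/900) − 5² = 3197/45.
α = (41·(2161/900) − 5·(39/5))/(3197/45) = 53501/63940; β = (40·(39/5) − 5·41)/(3197/45) = 4815/3197.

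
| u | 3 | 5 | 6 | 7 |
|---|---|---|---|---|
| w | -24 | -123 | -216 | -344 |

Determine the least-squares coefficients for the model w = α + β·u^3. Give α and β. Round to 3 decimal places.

From the data, Σ1 = 4, Σu^3 = 711, Σu^3·u^3 = 180659.
And Σw = -707, Σu^3·w = -180671.
So AᵀA·[α, β]ᵀ = Aᵀw: [[4, 711]; [711, 180659]]·[α, β]ᵀ = [-707, -180671]ᵀ.
Eliminating β: 180659·(row 1) − 711·(row 2) gives 217115·α = 180659·(-707) − 711·(-180671) = 731168, so α = 731168/217115.
Then β = ((-180671) − 711·(731168/217115))/180659 = -220007/217115.

α = 3.368, β = -1.013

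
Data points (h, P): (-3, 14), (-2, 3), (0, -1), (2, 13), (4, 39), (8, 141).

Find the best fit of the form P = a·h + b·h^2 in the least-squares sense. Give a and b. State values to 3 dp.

From the data, Σh·h = 97, Σh·h^2 = 549, Σh^2·h^2 = 4465.
And Σh·P = 1262, Σh^2·P = 9838.
Δ = 97·4465 − 549² = 131704.
a = (1262·4465 − 549·9838)/131704 = 29221/16463; b = (97·9838 − 549·1262)/131704 = 32681/16463.

a = 1.775, b = 1.985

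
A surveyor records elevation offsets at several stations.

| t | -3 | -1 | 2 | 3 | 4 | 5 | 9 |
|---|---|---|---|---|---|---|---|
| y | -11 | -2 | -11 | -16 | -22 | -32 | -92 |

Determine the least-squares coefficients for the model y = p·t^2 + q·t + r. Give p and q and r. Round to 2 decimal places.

p = -1.00, q = -0.81, r = -3.69

With design matrix A, AᵀA = [[7621, 925, 145]; [925, 145, 19]; [145, 19, 7]] and Aᵀy = [-8893, -1111, -186]ᵀ.
Solving the 3×3 system (Gaussian elimination) gives p = -173567/173814, q = -46801/57938, r = -321038/86907.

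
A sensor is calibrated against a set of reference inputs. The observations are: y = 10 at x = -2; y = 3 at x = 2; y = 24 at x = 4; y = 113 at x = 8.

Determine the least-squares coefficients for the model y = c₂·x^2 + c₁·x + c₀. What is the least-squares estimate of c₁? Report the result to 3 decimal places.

Normal-equation sums: Σx^2·x^2 = 4384, Σx^2·x = 576, Σx^2 = 88, Σx·x = 88, Σx = 12, Σ1 = 4.
Right-hand side: Σx^2·y = 7668, Σx·y = 986, Σy = 150.
MᵀM·[c₂, c₁, c₀]ᵀ = Mᵀy becomes [[4384, 576, 88]; [576, 88, 12]; [88, 12, 4]]·[c₂, c₁, c₀]ᵀ = [7668, 986, 150]ᵀ.
Row-reducing yields c₂ = 2, c₁ = -22/13, c₀ = -37/26.

c₁ = -1.692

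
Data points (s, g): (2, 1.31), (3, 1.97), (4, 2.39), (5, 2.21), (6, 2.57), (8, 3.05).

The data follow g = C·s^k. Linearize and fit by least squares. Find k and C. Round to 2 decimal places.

Let Y = ln g. Fitting Y = k·ln s + ln C by least squares:
AᵀA = [[13.7340, 8.6587]; [8.6587, 6]], rhs = [7.4263, 4.6714]ᵀ  (here Σln s = 8.6587, Σ(ln s)² = 13.7340, Σln g = 4.6714, Σln s·ln g = 7.4263).
Slope k = (n·Σln s·ln g − Σln s·Σln g)/(n·Σ(ln s)² − (Σln s)²) = (6·7.4263 − 8.6587·4.6714)/7.4309 = 0.55307; ln C = (Σln g − k·Σln s)/n = -0.01957, so C = exp(-0.01957) = 0.98062.

k = 0.55, C = 0.98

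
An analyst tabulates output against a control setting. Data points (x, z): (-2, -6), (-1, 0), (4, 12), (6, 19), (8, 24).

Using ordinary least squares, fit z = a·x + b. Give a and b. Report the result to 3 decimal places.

Forming MᵀM = [[121, 15]; [15, 5]] and Mᵀz = [366, 49]ᵀ gives MᵀM·[a, b]ᵀ = Mᵀz.
Δ = 121·5 − 15² = 380.
a = (366·5 − 15·49)/380 = 219/76; b = (121·49 − 15·366)/380 = 439/380.

a = 2.882, b = 1.155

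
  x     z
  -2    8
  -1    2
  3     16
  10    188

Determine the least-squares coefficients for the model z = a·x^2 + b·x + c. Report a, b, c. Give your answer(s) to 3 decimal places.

Forming MᵀM = [[10098, 1018, 114]; [1018, 114, 10]; [114, 10, 4]] and Mᵀz = [18978, 1910, 214]ᵀ gives MᵀM·[a, b, c]ᵀ = Mᵀz.
Solving the 3×3 system (Gaussian elimination) gives a = 34589/18068, b = -5733/18068, c = -1204/4517.

a = 1.914, b = -0.317, c = -0.267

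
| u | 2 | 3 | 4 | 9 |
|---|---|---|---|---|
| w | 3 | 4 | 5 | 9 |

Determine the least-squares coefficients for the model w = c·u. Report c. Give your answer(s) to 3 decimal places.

Normal-equation sums: Σu·u = 110.
Moment sums: Σu·w = 119.
So AᵀA·[c]ᵀ = Aᵀw: [[110]]·[c]ᵀ = [119]ᵀ.
c = 119/110 = 1.08182.

c = 1.082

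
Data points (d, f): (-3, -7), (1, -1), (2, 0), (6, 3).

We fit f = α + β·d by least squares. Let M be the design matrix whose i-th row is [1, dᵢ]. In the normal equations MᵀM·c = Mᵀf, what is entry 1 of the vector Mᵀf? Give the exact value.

Entry 1 ↔ basis 1, so (Mᵀf)_{1} = Σᵢ fᵢ = (1)·(-7) + (1)·(-1) + (1)·(0) + (1)·(3) = -5.

-5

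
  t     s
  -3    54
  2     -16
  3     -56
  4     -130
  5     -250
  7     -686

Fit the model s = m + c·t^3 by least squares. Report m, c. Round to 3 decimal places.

m = -0.844, c = -1.998

The normal system MᵀM·[m, c]ᵀ = Mᵀs is [[6, 540]; [540, 138892]]·[m, c]ᵀ = [-1084, -277966]ᵀ.
Eliminating c: 138892·(row 1) − 540·(row 2) gives 541752·m = 138892·(-1084) − 540·(-277966) = -457288, so m = -57161/67719.
Then c = ((-277966) − 540·(-57161/67719))/138892 = -90203/45146.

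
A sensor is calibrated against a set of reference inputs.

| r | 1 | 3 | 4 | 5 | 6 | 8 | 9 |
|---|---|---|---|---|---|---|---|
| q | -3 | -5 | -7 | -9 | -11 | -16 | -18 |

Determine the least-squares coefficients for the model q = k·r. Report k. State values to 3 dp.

k = -1.927

From the data, Σr·r = 232.
Moment sums: Σr·q = -447.
Hence k = -447 / 232 ≈ -1.92672.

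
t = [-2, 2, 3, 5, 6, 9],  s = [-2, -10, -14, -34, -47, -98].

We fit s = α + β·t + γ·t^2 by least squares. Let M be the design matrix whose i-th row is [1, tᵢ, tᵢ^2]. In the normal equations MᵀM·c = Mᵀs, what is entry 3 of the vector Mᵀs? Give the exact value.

Entry 3 ↔ basis t^2, so (Mᵀs)_{3} = Σᵢ (t^2)·sᵢ = (4)·(-2) + (4)·(-10) + (9)·(-14) + (25)·(-34) + (36)·(-47) + (81)·(-98) = -10654.

-10654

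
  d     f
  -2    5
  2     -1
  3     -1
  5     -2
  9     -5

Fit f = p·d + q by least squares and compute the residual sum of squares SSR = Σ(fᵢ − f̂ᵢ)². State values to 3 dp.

SSR = 4.012

Normal-equation sums: Σd·d = 123, Σd = 17, Σ1 = 5.
Right-hand side: Σd·f = -70, Σf = -4.
det = 123·5 − 17² = 326.
p = ((-70)·5 − 17·(-4))/326 = -141/163; q = (123·(-4) − 17·(-70))/326 = 349/163.
Residuals: 184/163, -230/163, -89/163, 30/163, 105/163; SSR = 654/163.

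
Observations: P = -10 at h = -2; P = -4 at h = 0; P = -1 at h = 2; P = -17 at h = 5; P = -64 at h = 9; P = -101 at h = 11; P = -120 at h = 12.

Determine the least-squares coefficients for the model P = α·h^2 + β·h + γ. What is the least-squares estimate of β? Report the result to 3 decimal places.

MᵀM·[α, β, γ]ᵀ = MᵀP reads: 42595·α + 3913·β + 379·γ = -35154;  3913·α + 379·β + 37·γ = -3194;  379·α + 37·β + 7·γ = -317.
Inverting the 3×3 Gram matrix, [α, β, γ]ᵀ = [-233477/234588, 488851/234588, -141575/58647]ᵀ.

β = 2.084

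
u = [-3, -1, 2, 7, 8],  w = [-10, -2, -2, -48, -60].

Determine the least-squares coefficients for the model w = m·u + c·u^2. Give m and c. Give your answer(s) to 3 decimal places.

The normal equations are: 127·m + 835·c = -788;  835·m + 6595·c = -6292.
det = 127·6595 − 835² = 140340.
m = ((-788)·6595 − 835·(-6292))/140340 = 2848/7017; c = (127·(-6292) − 835·(-788))/140340 = -35276/35085.

m = 0.406, c = -1.005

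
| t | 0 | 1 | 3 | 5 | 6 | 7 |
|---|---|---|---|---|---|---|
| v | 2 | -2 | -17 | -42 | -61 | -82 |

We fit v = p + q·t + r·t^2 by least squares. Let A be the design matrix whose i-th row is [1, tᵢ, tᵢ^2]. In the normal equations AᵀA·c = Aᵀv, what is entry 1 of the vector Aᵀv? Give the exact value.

-202

Entry 1 ↔ basis 1, so (Aᵀv)_{1} = Σᵢ vᵢ = (1)·(2) + (1)·(-2) + (1)·(-17) + (1)·(-42) + (1)·(-61) + (1)·(-82) = -202.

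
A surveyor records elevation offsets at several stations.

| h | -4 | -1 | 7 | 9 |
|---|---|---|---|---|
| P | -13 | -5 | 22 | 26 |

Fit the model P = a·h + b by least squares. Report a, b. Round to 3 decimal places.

The normal equations are: 147·a + 11·b = 445;  11·a + 4·b = 30.
(Σh·h = 147, Σh = 11, Σ1 = 4, Σh·P = 445, ΣP = 30.)
Δ = 147·4 − 11² = 467.
a = (445·4 − 11·30)/467 = 1450/467; b = (147·30 − 11·445)/467 = -485/467.

a = 3.105, b = -1.039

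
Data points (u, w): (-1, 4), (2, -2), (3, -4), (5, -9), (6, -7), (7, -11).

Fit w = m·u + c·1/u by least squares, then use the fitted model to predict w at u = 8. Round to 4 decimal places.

ŵ = -11.4259

Sums needed: Σu·u = 124, Σu·1/u = 6, Σ1/u·1/u = 31957/22050.
Moment sums: Σu·w = -184, Σ1/u·w = -761/70.
AᵀA·[m, c]ᵀ = Aᵀw becomes [[124, 6]; [6, 31957/22050]]·[m, c]ᵀ = [-184, -761/70]ᵀ.
det = 124·(31957/22050) − 6² = 1584434/11025.
m = ((-184)·(31957/22050) − 6·(-761/70))/(1584434/11025) = -2220899/1584434; c = (124·(-761/70) − 6·(-184))/(1584434/11025) = -1345365/792217.
At u = 8: ŵ = (-2220899/1584434)·(8) + (-1345365/792217)·(1/8) = -72414133/6337736.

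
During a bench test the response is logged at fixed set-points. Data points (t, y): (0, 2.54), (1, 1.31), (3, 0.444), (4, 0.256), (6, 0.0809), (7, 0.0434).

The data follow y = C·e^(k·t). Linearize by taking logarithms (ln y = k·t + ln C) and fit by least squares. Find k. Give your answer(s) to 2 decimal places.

Taking logs, ln y = k·t + ln C, so regress ln y on t.
Σt = 21.0000, Σ(t)² = 111.0000, Σln y = -6.6242, Σt·ln y = -44.6644.
Equations: 111.0000·k + 21.0000·ln C = -44.6644;  21.0000·k + 6·ln C = -6.6242.
Slope k = (n·Σt·ln y − Σt·Σln y)/(n·Σ(t)² − (Σt)²) = (6·-44.6644 − 21.0000·-6.6242)/225.0000 = -0.57280; ln C = (Σln y − k·Σt)/n = 0.90076.

k = -0.57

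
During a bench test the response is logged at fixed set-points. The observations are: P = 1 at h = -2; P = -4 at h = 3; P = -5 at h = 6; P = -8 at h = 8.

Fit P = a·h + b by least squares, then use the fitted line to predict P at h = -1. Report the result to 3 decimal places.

P̂ = 0.018

Compute the Gram sums: Σh·h = 113, Σh = 15, Σ1 = 4.
And Σh·P = -108, ΣP = -16.
Eliminating b: 4·(row 1) − 15·(row 2) gives 227·a = 4·(-108) − 15·(-16) = -192, so a = -192/227.
Then b = ((-16) − 15·(-192/227))/4 = -188/227.
At h = -1: P̂ = (-192/227)·(-1) + (-188/227)·(1) = 4/227.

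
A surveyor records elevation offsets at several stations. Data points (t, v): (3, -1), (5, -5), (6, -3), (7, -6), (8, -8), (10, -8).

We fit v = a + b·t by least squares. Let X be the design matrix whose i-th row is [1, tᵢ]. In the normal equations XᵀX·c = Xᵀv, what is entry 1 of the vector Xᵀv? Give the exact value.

-31

Entry 1 ↔ basis 1, so (Xᵀv)_{1} = Σᵢ vᵢ = (1)·(-1) + (1)·(-5) + (1)·(-3) + (1)·(-6) + (1)·(-8) + (1)·(-8) = -31.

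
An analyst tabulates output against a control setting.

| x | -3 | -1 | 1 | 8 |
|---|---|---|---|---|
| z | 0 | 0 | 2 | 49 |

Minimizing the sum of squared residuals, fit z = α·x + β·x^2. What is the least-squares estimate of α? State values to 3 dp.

α = 1.593

Sums needed: Σx·x = 75, Σx·x^2 = 485, Σx^2·x^2 = 4179.
For Mᵀz: Σx·z = 394, Σx^2·z = 3138.
Determinant 75·4179 − 485² = 78200.
α = (394·4179 − 485·3138)/78200 = 31149/19550; β = (75·3138 − 485·394)/78200 = 2213/3910.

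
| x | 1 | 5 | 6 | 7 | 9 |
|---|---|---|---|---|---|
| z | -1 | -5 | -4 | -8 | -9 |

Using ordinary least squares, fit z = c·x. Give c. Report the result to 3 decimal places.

Compute the Gram sums: Σx·x = 192.
Moment sums: Σx·z = -187.
So MᵀM·[c]ᵀ = Mᵀz: [[192]]·[c]ᵀ = [-187]ᵀ.
Hence c = -187 / 192 ≈ -0.973958.

c = -0.974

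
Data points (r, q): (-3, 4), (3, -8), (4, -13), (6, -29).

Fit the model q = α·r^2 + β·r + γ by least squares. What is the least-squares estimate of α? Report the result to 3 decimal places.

Normal-equation sums: Σr^2·r^2 = 1714, Σr^2·r = 280, Σr^2 = 70, Σr·r = 70, Σr = 10, Σ1 = 4.
For Mᵀq: Σr^2·q = -1288, Σr·q = -262, Σq = -46.
MᵀM·[α, β, γ]ᵀ = Mᵀq becomes [[1714, 280, 70]; [280, 70, 10]; [70, 10, 4]]·[α, β, γ]ᵀ = [-1288, -262, -46]ᵀ.
Inverting the 3×3 Gram matrix, [α, β, γ]ᵀ = [-35/61, -588/305, 205/61]ᵀ.

α = -0.574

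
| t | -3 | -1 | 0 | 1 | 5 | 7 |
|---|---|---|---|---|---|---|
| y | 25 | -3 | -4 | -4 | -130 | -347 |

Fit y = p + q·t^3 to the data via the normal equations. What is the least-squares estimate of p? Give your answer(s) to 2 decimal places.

Sums needed: Σ1 = 6, Σt^3 = 441, Σt^3·t^3 = 134005.
Moment sums: Σy = -463, Σt^3·y = -135947.
Δ = 6·134005 − 441² = 609549.
p = ((-463)·134005 − 441·(-135947))/609549 = -2091688/609549; q = (6·(-135947) − 441·(-463))/609549 = -203833/203183.

p = -3.43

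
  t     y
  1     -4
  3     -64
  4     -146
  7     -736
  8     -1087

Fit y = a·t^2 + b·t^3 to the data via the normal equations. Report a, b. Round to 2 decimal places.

Entries of MᵀM: Σt^2·t^2 = 6835, Σt^2·t^3 = 50843, Σt^3·t^3 = 384619.
And Σt^2·y = -108548, Σt^3·y = -820068.
det = 6835·384619 − 50843² = 43860216.
a = ((-108548)·384619 − 50843·(-820068))/43860216 = -6863236/5482527; b = (6835·(-820068) − 50843·(-108548))/43860216 = -10782352/5482527.

a = -1.25, b = -1.97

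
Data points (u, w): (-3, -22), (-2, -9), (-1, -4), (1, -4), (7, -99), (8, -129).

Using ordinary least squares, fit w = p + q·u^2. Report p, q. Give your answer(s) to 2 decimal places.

Forming XᵀX = [[6, 128]; [128, 6596]] and Xᵀw = [-267, -13349]ᵀ gives XᵀX·[p, q]ᵀ = Xᵀw.
Determinant 6·6596 − 128² = 23192.
p = ((-267)·6596 − 128·(-13349))/23192 = -13115/5798; q = (6·(-13349) − 128·(-267))/23192 = -22959/11596.

p = -2.26, q = -1.98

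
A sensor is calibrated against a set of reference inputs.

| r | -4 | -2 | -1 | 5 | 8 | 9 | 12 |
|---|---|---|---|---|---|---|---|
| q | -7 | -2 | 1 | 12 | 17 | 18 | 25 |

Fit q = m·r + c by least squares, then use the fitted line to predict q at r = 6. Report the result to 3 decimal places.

MᵀM·[m, c]ᵀ = Mᵀq reads: 335·m + 27·c = 689;  27·m + 7·c = 64.
(Σr·r = 335, Σr = 27, Σ1 = 7, Σr·q = 689, Σq = 64.)
det = 335·7 − 27² = 1616.
m = (689·7 − 27·64)/1616 = 3095/1616; c = (335·64 − 27·689)/1616 = 2837/1616.
At r = 6: q̂ = (3095/1616)·(6) + (2837/1616)·(1) = 21407/1616.

q̂ = 13.247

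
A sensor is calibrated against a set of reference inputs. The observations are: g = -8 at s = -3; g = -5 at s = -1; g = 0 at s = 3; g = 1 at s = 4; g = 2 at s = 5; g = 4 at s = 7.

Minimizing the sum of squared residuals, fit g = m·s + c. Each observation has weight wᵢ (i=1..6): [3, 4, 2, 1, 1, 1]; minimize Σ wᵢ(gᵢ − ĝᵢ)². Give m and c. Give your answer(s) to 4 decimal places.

m = 1.2231, c = -4.0006

Sums needed: Σwᵢ·s·s = 139, Σwᵢ·s = 9, Σwᵢ·1 = 12.
Right-hand side: Σwᵢ·s·g = 134, Σwᵢ·g = -37.
XᵀWX·[m, c]ᵀ = XᵀWg becomes [[139, 9]; [9, 12]]·[m, c]ᵀ = [134, -37]ᵀ.
Δ = 139·12 − 9² = 1587.
m = (134·12 − 9·(-37))/1587 = 647/529; c = (139·(-37) − 9·134)/1587 = -6349/1587.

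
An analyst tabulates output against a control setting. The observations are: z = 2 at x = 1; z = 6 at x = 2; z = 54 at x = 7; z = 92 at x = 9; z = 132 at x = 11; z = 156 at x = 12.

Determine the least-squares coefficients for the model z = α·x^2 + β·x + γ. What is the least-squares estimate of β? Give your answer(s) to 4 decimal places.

β = 0.8112

With design matrix A, AᵀA = [[44356, 4140, 400]; [4140, 400, 42]; [400, 42, 6]] and Aᵀz = [48560, 4544, 442]ᵀ.
Row-reducing yields α = 30335/29801, β = 24175/29801, γ = 3782/29801.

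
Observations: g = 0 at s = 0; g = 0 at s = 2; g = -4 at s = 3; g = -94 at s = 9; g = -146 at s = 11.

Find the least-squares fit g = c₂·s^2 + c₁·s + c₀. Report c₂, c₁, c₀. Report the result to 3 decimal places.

c₂ = -1.468, c₁ = 2.818, c₀ = 0.245

From the data, Σs^2·s^2 = 21299, Σs^2·s = 2095, Σs^2 = 215, Σs·s = 215, Σs = 25, Σ1 = 5.
Moment sums: Σs^2·g = -25316, Σs·g = -2464, Σg = -244.
Inverting the 3×3 Gram matrix, [c₂, c₁, c₀]ᵀ = [-1088/741, 10442/3705, 302/1235]ᵀ.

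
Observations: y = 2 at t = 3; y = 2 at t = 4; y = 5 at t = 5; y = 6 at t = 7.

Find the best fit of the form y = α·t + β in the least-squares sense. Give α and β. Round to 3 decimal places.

α = 1.114, β = -1.543

From the data, Σt·t = 99, Σt = 19, Σ1 = 4.
Right-hand side: Σt·y = 81, Σy = 15.
XᵀX·[α, β]ᵀ = Xᵀy becomes [[99, 19]; [19, 4]]·[α, β]ᵀ = [81, 15]ᵀ.
Eliminating β: 4·(row 1) − 19·(row 2) gives 35·α = 4·81 − 19·15 = 39, so α = 39/35.
Then β = (15 − 19·(39/35))/4 = -54/35.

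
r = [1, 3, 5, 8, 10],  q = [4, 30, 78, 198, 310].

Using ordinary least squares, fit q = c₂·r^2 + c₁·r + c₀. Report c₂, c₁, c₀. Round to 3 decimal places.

Compute the Gram sums: Σr^2·r^2 = 14803, Σr^2·r = 1665, Σr^2 = 199, Σr·r = 199, Σr = 27, Σ1 = 5.
Right-hand side: Σr^2·q = 45896, Σr·q = 5168, Σq = 620.
Inverting the 3×3 Gram matrix, [c₂, c₁, c₀]ᵀ = [67970/21991, -1990/21991, 32424/21991]ᵀ.

c₂ = 3.091, c₁ = -0.090, c₀ = 1.474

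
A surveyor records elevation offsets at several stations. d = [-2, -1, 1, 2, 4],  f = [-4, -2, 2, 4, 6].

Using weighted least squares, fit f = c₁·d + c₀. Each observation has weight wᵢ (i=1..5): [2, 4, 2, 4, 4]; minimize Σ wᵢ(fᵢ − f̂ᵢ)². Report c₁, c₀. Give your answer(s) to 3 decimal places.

With design matrix X, XᵀWX = [[94, 18]; [18, 16]] and XᵀWf = [156, 28]ᵀ.
Δ = 94·16 − 18² = 1180.
c₁ = (156·16 − 18·28)/1180 = 498/295; c₀ = (94·28 − 18·156)/1180 = -44/295.

c₁ = 1.688, c₀ = -0.149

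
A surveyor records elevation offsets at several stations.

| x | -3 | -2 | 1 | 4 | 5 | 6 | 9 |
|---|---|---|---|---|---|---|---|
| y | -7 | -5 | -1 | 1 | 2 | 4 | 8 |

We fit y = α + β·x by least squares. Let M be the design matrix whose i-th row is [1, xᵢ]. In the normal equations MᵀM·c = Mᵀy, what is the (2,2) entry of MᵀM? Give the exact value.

172

Row 2 ↔ basis x, column 2 ↔ basis x, so (MᵀM)_{2,2} = Σᵢ (x)·(x) = (-3)·(-3) + (-2)·(-2) + (1)·(1) + (4)·(4) + (5)·(5) + (6)·(6) + (9)·(9) = 172.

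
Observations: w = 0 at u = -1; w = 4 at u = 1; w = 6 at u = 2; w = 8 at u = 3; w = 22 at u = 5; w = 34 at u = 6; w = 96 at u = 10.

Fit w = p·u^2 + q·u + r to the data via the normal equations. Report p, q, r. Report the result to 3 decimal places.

The normal system MᵀM·[p, q, r]ᵀ = Mᵀw is [[12020, 1376, 176]; [1376, 176, 26]; [176, 26, 7]]·[p, q, r]ᵀ = [11474, 1314, 170]ᵀ.
Solving the 3×3 system (Gaussian elimination) gives p = 68995/71358, q = -14191/71358, r = 8493/11893.

p = 0.967, q = -0.199, r = 0.714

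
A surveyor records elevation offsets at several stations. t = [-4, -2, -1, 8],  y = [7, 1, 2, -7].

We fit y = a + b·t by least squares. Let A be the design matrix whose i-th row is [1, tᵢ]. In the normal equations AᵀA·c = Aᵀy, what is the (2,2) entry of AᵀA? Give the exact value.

85

Row 2 ↔ basis t, column 2 ↔ basis t, so (AᵀA)_{2,2} = Σᵢ (t)·(t) = (-4)·(-4) + (-2)·(-2) + (-1)·(-1) + (8)·(8) = 85.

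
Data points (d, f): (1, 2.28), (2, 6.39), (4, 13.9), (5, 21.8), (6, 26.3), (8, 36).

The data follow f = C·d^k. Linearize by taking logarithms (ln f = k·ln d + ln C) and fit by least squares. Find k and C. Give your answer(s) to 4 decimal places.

Let Y = ln f. Fitting Y = k·ln d + ln C by least squares:
AᵀA = [[12.5270, 7.5601]; [7.5601, 6]], rhs = [23.2043, 15.2458]ᵀ  (here Σln d = 7.5601, Σ(ln d)² = 12.5270, Σln f = 15.2458, Σln d·ln f = 23.2043).
Slope k = (n·Σln d·ln f − Σln d·Σln f)/(n·Σ(ln d)² − (Σln d)²) = (6·23.2043 − 7.5601·15.2458)/18.0074 = 1.33092; ln C = (Σln f − k·Σln d)/n = 0.86398, so C = exp(0.86398) = 2.37260.

k = 1.3309, C = 2.3726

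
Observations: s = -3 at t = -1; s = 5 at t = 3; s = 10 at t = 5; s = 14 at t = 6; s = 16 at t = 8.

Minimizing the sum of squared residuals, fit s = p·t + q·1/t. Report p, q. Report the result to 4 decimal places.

p = 2.0510, q = 0.6238

From the data, Σt·t = 135, Σt·1/t = 5, Σ1/t·1/t = 17201/14400.
And Σt·s = 280, Σ1/t·s = 11.
XᵀX·[p, q]ᵀ = Xᵀs becomes [[135, 5]; [5, 17201/14400]]·[p, q]ᵀ = [280, 11]ᵀ.
det = 135·(17201/14400) − 5² = 43603/320.
p = (280·(17201/14400) − 5·11)/(43603/320) = 804856/392427; q = (135·11 − 5·280)/(43603/320) = 27200/43603.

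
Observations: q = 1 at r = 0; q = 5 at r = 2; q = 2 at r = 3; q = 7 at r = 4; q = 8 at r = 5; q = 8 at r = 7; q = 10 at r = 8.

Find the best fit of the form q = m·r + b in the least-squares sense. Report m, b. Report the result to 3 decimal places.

m = 1.070, b = 1.424

The normal system MᵀM·[m, b]ᵀ = Mᵀq is [[167, 29]; [29, 7]]·[m, b]ᵀ = [220, 41]ᵀ.
det = 167·7 − 29² = 328.
m = (220·7 − 29·41)/328 = 351/328; b = (167·41 − 29·220)/328 = 467/328.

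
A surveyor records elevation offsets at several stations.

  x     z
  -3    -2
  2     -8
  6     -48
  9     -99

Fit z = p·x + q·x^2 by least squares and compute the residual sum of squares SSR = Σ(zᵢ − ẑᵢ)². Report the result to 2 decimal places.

SSR = 0.25

From the data, Σx·x = 130, Σx·x^2 = 926, Σx^2·x^2 = 7954.
For Mᵀz: Σx·z = -1189, Σx^2·z = -9797.
MᵀM·[p, q]ᵀ = Mᵀz becomes [[130, 926]; [926, 7954]]·[p, q]ᵀ = [-1189, -9797]ᵀ.
det = 130·7954 − 926² = 176544.
p = ((-1189)·7954 − 926·(-9797))/176544 = -32107/14712; q = (130·(-9797) − 926·(-1189))/176544 = -14383/14712.
Residuals: 617/2452, 675/2452, 709/2452, -417/2452; SSR = 617/2452.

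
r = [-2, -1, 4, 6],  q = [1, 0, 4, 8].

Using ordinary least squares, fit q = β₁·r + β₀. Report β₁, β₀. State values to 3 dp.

β₁ = 0.877, β₀ = 1.715

Normal-equation sums: Σr·r = 57, Σr = 7, Σ1 = 4.
Moment sums: Σr·q = 62, Σq = 13.
Normal equations: [[57, 7]; [7, 4]]·[β₁, β₀]ᵀ = [62, 13]ᵀ.
Δ = 57·4 − 7² = 179.
β₁ = (62·4 − 7·13)/179 = 157/179; β₀ = (57·13 − 7·62)/179 = 307/179.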